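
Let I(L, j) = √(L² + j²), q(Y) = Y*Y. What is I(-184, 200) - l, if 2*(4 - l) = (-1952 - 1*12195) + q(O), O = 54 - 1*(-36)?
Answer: -6055/2 + 8*√1154 ≈ -2755.7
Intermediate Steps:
O = 90 (O = 54 + 36 = 90)
q(Y) = Y²
l = 6055/2 (l = 4 - ((-1952 - 1*12195) + 90²)/2 = 4 - ((-1952 - 12195) + 8100)/2 = 4 - (-14147 + 8100)/2 = 4 - ½*(-6047) = 4 + 6047/2 = 6055/2 ≈ 3027.5)
I(-184, 200) - l = √((-184)² + 200²) - 1*6055/2 = √(33856 + 40000) - 6055/2 = √73856 - 6055/2 = 8*√1154 - 6055/2 = -6055/2 + 8*√1154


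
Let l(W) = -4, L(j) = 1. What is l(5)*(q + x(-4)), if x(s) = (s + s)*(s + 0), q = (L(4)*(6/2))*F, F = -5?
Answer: -68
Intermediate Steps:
q = -15 (q = (1*(6/2))*(-5) = (1*(6*(½)))*(-5) = (1*3)*(-5) = 3*(-5) = -15)
x(s) = 2*s² (x(s) = (2*s)*s = 2*s²)
l(5)*(q + x(-4)) = -4*(-15 + 2*(-4)²) = -4*(-15 + 2*16) = -4*(-15 + 32) = -4*17 = -68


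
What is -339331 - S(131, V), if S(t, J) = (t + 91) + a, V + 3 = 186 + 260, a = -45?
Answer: -339508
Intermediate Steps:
V = 443 (V = -3 + (186 + 260) = -3 + 446 = 443)
S(t, J) = 46 + t (S(t, J) = (t + 91) - 45 = (91 + t) - 45 = 46 + t)
-339331 - S(131, V) = -339331 - (46 + 131) = -339331 - 1*177 = -339331 - 177 = -339508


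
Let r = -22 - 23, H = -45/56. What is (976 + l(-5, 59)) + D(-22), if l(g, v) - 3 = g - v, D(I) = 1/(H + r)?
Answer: 2346919/2565 ≈ 914.98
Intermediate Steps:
H = -45/56 (H = -45*1/56 = -45/56 ≈ -0.80357)
r = -45
D(I) = -56/2565 (D(I) = 1/(-45/56 - 45) = 1/(-2565/56) = -56/2565)
l(g, v) = 3 + g - v (l(g, v) = 3 + (g - v) = 3 + g - v)
(976 + l(-5, 59)) + D(-22) = (976 + (3 - 5 - 1*59)) - 56/2565 = (976 + (3 - 5 - 59)) - 56/2565 = (976 - 61) - 56/2565 = 915 - 56/2565 = 2346919/2565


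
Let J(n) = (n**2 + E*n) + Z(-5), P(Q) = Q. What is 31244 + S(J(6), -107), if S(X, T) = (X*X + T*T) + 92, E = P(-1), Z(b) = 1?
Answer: 43746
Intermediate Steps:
E = -1
J(n) = 1 + n**2 - n (J(n) = (n**2 - n) + 1 = 1 + n**2 - n)
S(X, T) = 92 + T**2 + X**2 (S(X, T) = (X**2 + T**2) + 92 = (T**2 + X**2) + 92 = 92 + T**2 + X**2)
31244 + S(J(6), -107) = 31244 + (92 + (-107)**2 + (1 + 6**2 - 1*6)**2) = 31244 + (92 + 11449 + (1 + 36 - 6)**2) = 31244 + (92 + 11449 + 31**2) = 31244 + (92 + 11449 + 961) = 31244 + 12502 = 43746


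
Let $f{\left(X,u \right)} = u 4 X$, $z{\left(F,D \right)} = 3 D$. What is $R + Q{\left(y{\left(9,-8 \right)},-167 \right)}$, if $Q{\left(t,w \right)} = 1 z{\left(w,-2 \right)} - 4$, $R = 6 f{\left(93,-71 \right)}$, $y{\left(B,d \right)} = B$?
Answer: $-158482$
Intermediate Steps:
$f{\left(X,u \right)} = 4 X u$ ($f{\left(X,u \right)} = 4 u X = 4 X u$)
$R = -158472$ ($R = 6 \cdot 4 \cdot 93 \left(-71\right) = 6 \left(-26412\right) = -158472$)
$Q{\left(t,w \right)} = -10$ ($Q{\left(t,w \right)} = 1 \cdot 3 \left(-2\right) - 4 = 1 \left(-6\right) - 4 = -6 - 4 = -10$)
$R + Q{\left(y{\left(9,-8 \right)},-167 \right)} = -158472 - 10 = -158482$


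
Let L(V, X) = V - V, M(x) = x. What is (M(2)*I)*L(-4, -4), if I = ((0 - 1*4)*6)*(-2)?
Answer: 0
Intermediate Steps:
L(V, X) = 0
I = 48 (I = ((0 - 4)*6)*(-2) = -4*6*(-2) = -24*(-2) = 48)
(M(2)*I)*L(-4, -4) = (2*48)*0 = 96*0 = 0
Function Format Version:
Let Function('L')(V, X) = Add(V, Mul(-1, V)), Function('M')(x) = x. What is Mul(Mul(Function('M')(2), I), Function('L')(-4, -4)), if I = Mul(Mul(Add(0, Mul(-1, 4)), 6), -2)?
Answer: 0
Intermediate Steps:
Function('L')(V, X) = 0
I = 48 (I = Mul(Mul(Add(0, -4), 6), -2) = Mul(Mul(-4, 6), -2) = Mul(-24, -2) = 48)
Mul(Mul(Function('M')(2), I), Function('L')(-4, -4)) = Mul(Mul(2, 48), 0) = Mul(96, 0) = 0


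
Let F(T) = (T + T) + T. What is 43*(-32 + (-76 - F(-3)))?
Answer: -4257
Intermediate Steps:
F(T) = 3*T (F(T) = 2*T + T = 3*T)
43*(-32 + (-76 - F(-3))) = 43*(-32 + (-76 - 3*(-3))) = 43*(-32 + (-76 - 1*(-9))) = 43*(-32 + (-76 + 9)) = 43*(-32 - 67) = 43*(-99) = -4257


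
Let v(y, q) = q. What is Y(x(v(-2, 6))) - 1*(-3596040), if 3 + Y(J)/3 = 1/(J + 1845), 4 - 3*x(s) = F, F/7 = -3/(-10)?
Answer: 199108640529/55369 ≈ 3.5960e+6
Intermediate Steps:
F = 21/10 (F = 7*(-3/(-10)) = 7*(-3*(-⅒)) = 7*(3/10) = 21/10 ≈ 2.1000)
x(s) = 19/30 (x(s) = 4/3 - ⅓*21/10 = 4/3 - 7/10 = 19/30)
Y(J) = -9 + 3/(1845 + J) (Y(J) = -9 + 3/(J + 1845) = -9 + 3/(1845 + J))
Y(x(v(-2, 6))) - 1*(-3596040) = 3*(-5534 - 3*19/30)/(1845 + 19/30) - 1*(-3596040) = 3*(-5534 - 19/10)/(55369/30) + 3596040 = 3*(30/55369)*(-55359/10) + 3596040 = -498231/55369 + 3596040 = 199108640529/55369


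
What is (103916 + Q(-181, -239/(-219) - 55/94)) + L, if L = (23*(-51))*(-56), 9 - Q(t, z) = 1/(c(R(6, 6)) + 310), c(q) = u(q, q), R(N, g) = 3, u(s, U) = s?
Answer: 53088868/313 ≈ 1.6961e+5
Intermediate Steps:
c(q) = q
Q(t, z) = 2816/313 (Q(t, z) = 9 - 1/(3 + 310) = 9 - 1/313 = 2816/313)
L = 65688 (L = -1173*(-56) = 65688)
(103916 + Q(-181, -239/(-219) - 55/94)) + L = (103916 + 2816/313) + 65688 = 32528524/313 + 65688 = 53088868/313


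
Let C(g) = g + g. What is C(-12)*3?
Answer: -72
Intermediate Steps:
C(g) = 2*g
C(-12)*3 = (2*(-12))*3 = -24*3 = -72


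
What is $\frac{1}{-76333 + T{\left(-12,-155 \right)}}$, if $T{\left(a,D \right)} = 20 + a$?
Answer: $- \frac{1}{76325} \approx -1.3102 \cdot 10^{-5}$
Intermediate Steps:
$\frac{1}{-76333 + T{\left(-12,-155 \right)}} = \frac{1}{-76333 + \left(20 - 12\right)} = \frac{1}{-76333 + 8} = \frac{1}{-76325} = - \frac{1}{76325}$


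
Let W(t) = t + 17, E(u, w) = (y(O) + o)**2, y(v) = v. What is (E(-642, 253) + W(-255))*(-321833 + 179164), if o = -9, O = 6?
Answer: 32671201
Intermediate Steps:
E(u, w) = 9 (E(u, w) = (6 - 9)**2 = (-3)**2 = 9)
W(t) = 17 + t
(E(-642, 253) + W(-255))*(-321833 + 179164) = (9 + (17 - 255))*(-321833 + 179164) = (9 - 238)*(-142669) = -229*(-142669) = 32671201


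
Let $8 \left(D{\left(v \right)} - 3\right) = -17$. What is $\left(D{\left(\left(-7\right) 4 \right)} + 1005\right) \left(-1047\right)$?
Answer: $- \frac{8425209}{8} \approx -1.0532 \cdot 10^{6}$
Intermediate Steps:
$D{\left(v \right)} = \frac{7}{8}$ ($D{\left(v \right)} = 3 + \frac{1}{8} \left(-17\right) = 3 - \frac{17}{8} = \frac{7}{8}$)
$\left(D{\left(\left(-7\right) 4 \right)} + 1005\right) \left(-1047\right) = \left(\frac{7}{8} + 1005\right) \left(-1047\right) = \frac{8047}{8} \left(-1047\right) = - \frac{8425209}{8}$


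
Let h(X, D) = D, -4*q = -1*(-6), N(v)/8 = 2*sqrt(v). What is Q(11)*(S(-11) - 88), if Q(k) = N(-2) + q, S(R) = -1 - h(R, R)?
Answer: 117 - 1248*I*sqrt(2) ≈ 117.0 - 1764.9*I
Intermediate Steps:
N(v) = 16*sqrt(v) (N(v) = 8*(2*sqrt(v)) = 16*sqrt(v))
q = -3/2 (q = -(-1)*(-6)/4 = -1/4*6 = -3/2 ≈ -1.5000)
S(R) = -1 - R
Q(k) = -3/2 + 16*I*sqrt(2) (Q(k) = 16*sqrt(-2) - 3/2 = 16*(I*sqrt(2)) - 3/2 = 16*I*sqrt(2) - 3/2 = -3/2 + 16*I*sqrt(2))
Q(11)*(S(-11) - 88) = (-3/2 + 16*I*sqrt(2))*((-1 - 1*(-11)) - 88) = (-3/2 + 16*I*sqrt(2))*((-1 + 11) - 88) = (-3/2 + 16*I*sqrt(2))*(10 - 88) = (-3/2 + 16*I*sqrt(2))*(-78) = 117 - 1248*I*sqrt(2)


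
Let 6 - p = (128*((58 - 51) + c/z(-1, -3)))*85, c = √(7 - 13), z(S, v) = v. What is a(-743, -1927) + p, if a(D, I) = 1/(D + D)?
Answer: -113164845/1486 + 10880*I*√6/3 ≈ -76154.0 + 8883.5*I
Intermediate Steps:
c = I*√6 (c = √(-6) = I*√6 ≈ 2.4495*I)
a(D, I) = 1/(2*D)
p = -76154 + 10880*I*√6/3 (p = 6 - 128*((58 - 51) + (I*√6)/(-3))*85 = 6 - 128*(7 + (I*√6)*(-⅓))*85 = 6 - 128*(7 - I*√6/3)*85 = 6 - (896 - 128*I*√6/3)*85 = 6 - (76160 - 10880*I*√6/3) = 6 + (-76160 + 10880*I*√6/3) = -76154 + 10880*I*√6/3 ≈ -76154.0 + 8883.5*I)
a(-743, -1927) + p = (½)/(-743) + (-76154 + 10880*I*√6/3) = (½)*(-1/743) + (-76154 + 10880*I*√6/3) = -1/1486 + (-76154 + 10880*I*√6/3) = -113164845/1486 + 10880*I*√6/3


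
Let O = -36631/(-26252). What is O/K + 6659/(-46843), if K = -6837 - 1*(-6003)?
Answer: -1061217055/7378334616 ≈ -0.14383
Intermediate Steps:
K = -834 (K = -6837 + 6003 = -834)
O = 36631/26252 (O = -36631*(-1/26252) = 36631/26252 ≈ 1.3954)
O/K + 6659/(-46843) = (36631/26252)/(-834) + 6659/(-46843) = (36631/26252)*(-1/834) + 6659*(-1/46843) = -36631/21894168 - 6659/46843 = -1061217055/7378334616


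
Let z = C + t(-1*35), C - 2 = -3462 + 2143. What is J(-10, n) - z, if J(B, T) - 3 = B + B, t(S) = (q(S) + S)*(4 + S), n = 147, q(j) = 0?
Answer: 215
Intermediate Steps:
C = -1317 (C = 2 + (-3462 + 2143) = 2 - 1319 = -1317)
t(S) = S*(4 + S) (t(S) = (0 + S)*(4 + S) = S*(4 + S))
J(B, T) = 3 + 2*B (J(B, T) = 3 + (B + B) = 3 + 2*B)
z = -232 (z = -1317 + (-1*35)*(4 - 1*35) = -1317 - 35*(4 - 35) = -1317 - 35*(-31) = -1317 + 1085 = -232)
J(-10, n) - z = (3 + 2*(-10)) - 1*(-232) = (3 - 20) + 232 = -17 + 232 = 215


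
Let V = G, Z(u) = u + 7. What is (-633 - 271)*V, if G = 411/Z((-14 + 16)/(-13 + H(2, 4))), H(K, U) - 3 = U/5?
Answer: -712126/13 ≈ -54779.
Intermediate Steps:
H(K, U) = 3 + U/5
Z(u) = 7 + u
G = 3151/52 (G = 411/(7 + (-14 + 16)/(-13 + (3 + (1/5)*4))) = 411/(7 + 2/(-13 + (3 + 4/5))) = 411/(7 + 2/(-13 + 19/5)) = 411/(7 + 2/(-46/5)) = 411/(7 + 2*(-5/46)) = 411/(7 - 5/23) = 411/(156/23) = 411*(23/156) = 3151/52 ≈ 60.596)
V = 3151/52 ≈ 60.596
(-633 - 271)*V = (-633 - 271)*(3151/52) = -904*3151/52 = -712126/13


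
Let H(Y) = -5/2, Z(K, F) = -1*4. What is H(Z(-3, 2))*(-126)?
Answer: 315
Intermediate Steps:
Z(K, F) = -4
H(Y) = -5/2 (H(Y) = -5*1/2 = -5/2)
H(Z(-3, 2))*(-126) = -5/2*(-126) = 315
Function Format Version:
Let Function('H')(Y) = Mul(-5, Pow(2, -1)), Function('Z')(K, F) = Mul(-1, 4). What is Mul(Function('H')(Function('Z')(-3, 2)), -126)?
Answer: 315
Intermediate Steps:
Function('Z')(K, F) = -4
Function('H')(Y) = Rational(-5, 2) (Function('H')(Y) = Mul(-5, Rational(1, 2)) = Rational(-5, 2))
Mul(Function('H')(Function('Z')(-3, 2)), -126) = Mul(Rational(-5, 2), -126) = 315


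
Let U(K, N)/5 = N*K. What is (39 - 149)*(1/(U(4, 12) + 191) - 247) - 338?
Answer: 11564482/431 ≈ 26832.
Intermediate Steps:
U(K, N) = 5*K*N (U(K, N) = 5*(N*K) = 5*(K*N) = 5*K*N)
(39 - 149)*(1/(U(4, 12) + 191) - 247) - 338 = (39 - 149)*(1/(5*4*12 + 191) - 247) - 338 = -110*(1/(240 + 191) - 247) - 338 = -110*(1/431 - 247) - 338 = -110*(-106456/431) - 338 = 11710160/431 - 338 = 11564482/431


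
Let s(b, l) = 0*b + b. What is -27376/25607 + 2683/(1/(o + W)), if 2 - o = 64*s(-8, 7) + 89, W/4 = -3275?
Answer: -30028204019/883 ≈ -3.4007e+7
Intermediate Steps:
W = -13100 (W = 4*(-3275) = -13100)
s(b, l) = b (s(b, l) = 0 + b = b)
o = 425 (o = 2 - (64*(-8) + 89) = 2 - (-512 + 89) = 2 - 1*(-423) = 2 + 423 = 425)
-27376/25607 + 2683/(1/(o + W)) = -27376/25607 + 2683/(1/(425 - 13100)) = -27376*1/25607 + 2683/(1/(-12675)) = -944/883 + 2683/(-1/12675) = -944/883 + 2683*(-12675) = -944/883 - 34007025 = -30028204019/883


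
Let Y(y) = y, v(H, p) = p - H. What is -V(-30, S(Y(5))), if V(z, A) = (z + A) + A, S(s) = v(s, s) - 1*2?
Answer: 34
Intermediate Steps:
S(s) = -2 (S(s) = (s - s) - 1*2 = 0 - 2 = -2)
V(z, A) = z + 2*A (V(z, A) = (A + z) + A = z + 2*A)
-V(-30, S(Y(5))) = -(-30 + 2*(-2)) = -(-30 - 4) = -1*(-34) = 34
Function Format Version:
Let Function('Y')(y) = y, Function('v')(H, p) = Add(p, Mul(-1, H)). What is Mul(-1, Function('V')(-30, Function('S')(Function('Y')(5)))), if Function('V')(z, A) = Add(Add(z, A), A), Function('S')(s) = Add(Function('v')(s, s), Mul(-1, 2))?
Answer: 34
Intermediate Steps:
Function('S')(s) = -2 (Function('S')(s) = Add(Add(s, Mul(-1, s)), Mul(-1, 2)) = Add(0, -2) = -2)
Function('V')(z, A) = Add(z, Mul(2, A)) (Function('V')(z, A) = Add(Add(A, z), A) = Add(z, Mul(2, A)))
Mul(-1, Function('V')(-30, Function('S')(Function('Y')(5)))) = Mul(-1, Add(-30, Mul(2, -2))) = Mul(-1, Add(-30, -4)) = Mul(-1, -34) = 34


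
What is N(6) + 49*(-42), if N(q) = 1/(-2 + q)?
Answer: -8231/4 ≈ -2057.8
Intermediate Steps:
N(6) + 49*(-42) = 1/(-2 + 6) + 49*(-42) = 1/4 - 2058 = -8231/4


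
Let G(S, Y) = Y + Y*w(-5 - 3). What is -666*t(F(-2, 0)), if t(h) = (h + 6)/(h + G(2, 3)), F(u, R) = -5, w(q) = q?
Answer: 333/13 ≈ 25.615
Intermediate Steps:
G(S, Y) = -7*Y (G(S, Y) = Y + Y*(-5 - 3) = Y + Y*(-8) = Y - 8*Y = -7*Y)
t(h) = (6 + h)/(-21 + h) (t(h) = (h + 6)/(h - 7*3) = (6 + h)/(h - 21) = (6 + h)/(-21 + h))
-666*t(F(-2, 0)) = -666*(6 - 5)/(-21 - 5) = -666/(-26) = -(-333)/13 = -666*(-1/26) = 333/13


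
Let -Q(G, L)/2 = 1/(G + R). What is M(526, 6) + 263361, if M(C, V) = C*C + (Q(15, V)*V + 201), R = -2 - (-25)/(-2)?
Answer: 540214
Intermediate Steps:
R = -29/2 (R = -2 - (-25)*(-1)/2 = -2 - 5*5/2 = -2 - 25/2 = -29/2 ≈ -14.500)
Q(G, L) = -2/(-29/2 + G) (Q(G, L) = -2/(G - 29/2) = -2/(-29/2 + G))
M(C, V) = 201 + C**2 - 4*V (M(C, V) = C*C + ((-4/(-29 + 2*15))*V + 201) = C**2 + ((-4/(-29 + 30))*V + 201) = C**2 + ((-4/1)*V + 201) = C**2 + ((-4*1)*V + 201) = C**2 + (-4*V + 201) = C**2 + (201 - 4*V) = 201 + C**2 - 4*V)
M(526, 6) + 263361 = (201 + 526**2 - 4*6) + 263361 = (201 + 276676 - 24) + 263361 = 276853 + 263361 = 540214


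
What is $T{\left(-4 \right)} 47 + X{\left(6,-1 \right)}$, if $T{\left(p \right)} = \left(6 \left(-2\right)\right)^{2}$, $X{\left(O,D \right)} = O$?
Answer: $6774$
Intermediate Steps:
$T{\left(p \right)} = 144$ ($T{\left(p \right)} = \left(-12\right)^{2} = 144$)
$T{\left(-4 \right)} 47 + X{\left(6,-1 \right)} = 144 \cdot 47 + 6 = 6768 + 6 = 6774$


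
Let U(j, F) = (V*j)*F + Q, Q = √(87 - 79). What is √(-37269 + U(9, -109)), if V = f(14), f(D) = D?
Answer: √(-51003 + 2*√2) ≈ 225.83*I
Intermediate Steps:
V = 14
Q = 2*√2 (Q = √8 = 2*√2 ≈ 2.8284)
U(j, F) = 2*√2 + 14*F*j (U(j, F) = (14*j)*F + 2*√2 = 14*F*j + 2*√2 = 2*√2 + 14*F*j)
√(-37269 + U(9, -109)) = √(-37269 + (2*√2 + 14*(-109)*9)) = √(-37269 + (2*√2 - 13734)) = √(-37269 + (-13734 + 2*√2)) = √(-51003 + 2*√2)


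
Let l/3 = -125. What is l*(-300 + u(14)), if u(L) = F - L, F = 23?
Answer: 109125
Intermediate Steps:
l = -375 (l = 3*(-125) = -375)
u(L) = 23 - L
l*(-300 + u(14)) = -375*(-300 + (23 - 1*14)) = -375*(-300 + (23 - 14)) = -375*(-300 + 9) = -375*(-291) = 109125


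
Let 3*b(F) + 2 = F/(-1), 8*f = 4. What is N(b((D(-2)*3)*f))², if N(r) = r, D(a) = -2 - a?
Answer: 4/9 ≈ 0.44444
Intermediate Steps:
f = ½ (f = (⅛)*4 = ½ ≈ 0.50000)
b(F) = -⅔ - F/3 (b(F) = -⅔ + (F/(-1))/3 = -⅔ + (F*(-1))/3 = -⅔ + (-F)/3 = -⅔ - F/3)
N(b((D(-2)*3)*f))² = (-⅔ - (-2 - 1*(-2))*3/(3*2))² = (-⅔ - (-2 + 2)*3/(3*2))² = (-⅔ - 0*3/(3*2))² = (-⅔ - 0/2)² = (-⅔ - ⅓*0)² = (-⅔ + 0)² = (-⅔)² = 4/9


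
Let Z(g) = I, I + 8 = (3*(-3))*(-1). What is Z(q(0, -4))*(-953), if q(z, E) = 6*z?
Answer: -953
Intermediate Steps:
I = 1 (I = -8 + (3*(-3))*(-1) = -8 - 9*(-1) = -8 + 9 = 1)
Z(g) = 1
Z(q(0, -4))*(-953) = 1*(-953) = -953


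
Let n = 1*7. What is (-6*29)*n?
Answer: -1218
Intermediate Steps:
n = 7
(-6*29)*n = -6*29*7 = -174*7 = -1218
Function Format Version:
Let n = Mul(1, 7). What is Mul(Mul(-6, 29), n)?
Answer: -1218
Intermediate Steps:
n = 7
Mul(Mul(-6, 29), n) = Mul(Mul(-6, 29), 7) = Mul(-174, 7) = -1218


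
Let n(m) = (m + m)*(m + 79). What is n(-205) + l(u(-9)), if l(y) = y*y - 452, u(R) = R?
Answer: 51289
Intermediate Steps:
n(m) = 2*m*(79 + m) (n(m) = (2*m)*(79 + m) = 2*m*(79 + m))
l(y) = -452 + y² (l(y) = y² - 452 = -452 + y²)
n(-205) + l(u(-9)) = 2*(-205)*(79 - 205) + (-452 + (-9)²) = 2*(-205)*(-126) + (-452 + 81) = 51660 - 371 = 51289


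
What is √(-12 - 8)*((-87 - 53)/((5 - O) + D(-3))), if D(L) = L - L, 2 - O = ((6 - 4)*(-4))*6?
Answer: 56*I*√5/9 ≈ 13.913*I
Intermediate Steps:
O = 50 (O = 2 - (6 - 4)*(-4)*6 = 2 - 2*(-4)*6 = 2 - (-8)*6 = 2 - 1*(-48) = 2 + 48 = 50)
D(L) = 0
√(-12 - 8)*((-87 - 53)/((5 - O) + D(-3))) = √(-12 - 8)*((-87 - 53)/((5 - 1*50) + 0)) = √(-20)*(-140/((5 - 50) + 0)) = (2*I*√5)*(-140/(-45 + 0)) = (2*I*√5)*(-140/(-45)) = (2*I*√5)*(-140*(-1/45)) = (2*I*√5)*(28/9) = 56*I*√5/9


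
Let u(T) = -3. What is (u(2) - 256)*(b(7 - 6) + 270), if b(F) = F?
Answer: -70189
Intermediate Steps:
(u(2) - 256)*(b(7 - 6) + 270) = (-3 - 256)*((7 - 6) + 270) = -259*(1 + 270) = -259*271 = -70189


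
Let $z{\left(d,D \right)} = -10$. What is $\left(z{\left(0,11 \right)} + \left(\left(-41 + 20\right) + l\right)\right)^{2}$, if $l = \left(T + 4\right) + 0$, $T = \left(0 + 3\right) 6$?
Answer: $81$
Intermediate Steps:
$T = 18$ ($T = 3 \cdot 6 = 18$)
$l = 22$ ($l = \left(18 + 4\right) + 0 = 22 + 0 = 22$)
$\left(z{\left(0,11 \right)} + \left(\left(-41 + 20\right) + l\right)\right)^{2} = \left(-10 + \left(\left(-41 + 20\right) + 22\right)\right)^{2} = \left(-10 + \left(-21 + 22\right)\right)^{2} = \left(-10 + 1\right)^{2} = \left(-9\right)^{2} = 81$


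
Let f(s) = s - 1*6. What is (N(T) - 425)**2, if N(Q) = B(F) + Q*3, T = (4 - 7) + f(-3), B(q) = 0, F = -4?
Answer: 212521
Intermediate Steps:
f(s) = -6 + s (f(s) = s - 6 = -6 + s)
T = -12 (T = (4 - 7) + (-6 - 3) = -3 - 9 = -12)
N(Q) = 3*Q (N(Q) = 0 + Q*3 = 0 + 3*Q = 3*Q)
(N(T) - 425)**2 = (3*(-12) - 425)**2 = (-36 - 425)**2 = (-461)**2 = 212521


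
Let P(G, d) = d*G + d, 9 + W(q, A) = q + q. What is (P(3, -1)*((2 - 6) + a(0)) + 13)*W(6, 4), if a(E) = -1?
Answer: 99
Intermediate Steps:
W(q, A) = -9 + 2*q (W(q, A) = -9 + (q + q) = -9 + 2*q)
P(G, d) = d + G*d (P(G, d) = G*d + d = d + G*d)
(P(3, -1)*((2 - 6) + a(0)) + 13)*W(6, 4) = ((-(1 + 3))*((2 - 6) - 1) + 13)*(-9 + 2*6) = ((-1*4)*(-4 - 1) + 13)*(-9 + 12) = (-4*(-5) + 13)*3 = (20 + 13)*3 = 33*3 = 99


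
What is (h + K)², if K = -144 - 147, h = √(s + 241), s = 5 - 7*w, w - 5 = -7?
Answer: 84941 - 1164*√65 ≈ 75557.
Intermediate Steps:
w = -2 (w = 5 - 7 = -2)
s = 19 (s = 5 - 7*(-2) = 5 + 14 = 19)
h = 2*√65 (h = √(19 + 241) = √260 = 2*√65 ≈ 16.125)
K = -291
(h + K)² = (2*√65 - 291)² = (-291 + 2*√65)²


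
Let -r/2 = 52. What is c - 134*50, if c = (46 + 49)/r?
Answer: -696895/104 ≈ -6700.9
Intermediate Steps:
r = -104 (r = -2*52 = -104)
c = -95/104 (c = (46 + 49)/(-104) = 95*(-1/104) = -95/104 ≈ -0.91346)
c - 134*50 = -95/104 - 134*50 = -95/104 - 6700 = -696895/104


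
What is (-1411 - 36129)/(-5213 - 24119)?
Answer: 9385/7333 ≈ 1.2798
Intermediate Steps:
(-1411 - 36129)/(-5213 - 24119) = -37540/(-29332) = -37540*(-1/29332) = 9385/7333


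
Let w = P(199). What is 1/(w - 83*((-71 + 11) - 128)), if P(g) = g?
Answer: 1/15803 ≈ 6.3279e-5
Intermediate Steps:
w = 199
1/(w - 83*((-71 + 11) - 128)) = 1/(199 - 83*((-71 + 11) - 128)) = 1/(199 - 83*(-60 - 128)) = 1/(199 - 83*(-188)) = 1/(199 + 15604) = 1/15803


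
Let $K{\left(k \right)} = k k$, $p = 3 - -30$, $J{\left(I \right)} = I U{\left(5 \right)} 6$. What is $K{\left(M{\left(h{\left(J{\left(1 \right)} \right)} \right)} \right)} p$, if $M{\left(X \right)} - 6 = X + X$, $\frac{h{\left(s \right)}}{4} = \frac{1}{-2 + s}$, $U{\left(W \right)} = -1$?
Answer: $825$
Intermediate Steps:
$J{\left(I \right)} = - 6 I$ ($J{\left(I \right)} = I \left(-1\right) 6 = - I 6 = - 6 I$)
$h{\left(s \right)} = \frac{4}{-2 + s}$
$M{\left(X \right)} = 6 + 2 X$ ($M{\left(X \right)} = 6 + \left(X + X\right) = 6 + 2 X$)
$p = 33$ ($p = 3 + 30 = 33$)
$K{\left(k \right)} = k^{2}$
$K{\left(M{\left(h{\left(J{\left(1 \right)} \right)} \right)} \right)} p = \left(6 + 2 \frac{4}{-2 - 6}\right)^{2} \cdot 33 = \left(6 + 2 \frac{4}{-8}\right)^{2} \cdot 33 = \left(6 + 2 \cdot 4 \left(- \frac{1}{8}\right)\right)^{2} \cdot 33 = \left(6 + 2 \left(- \frac{1}{2}\right)\right)^{2} \cdot 33 = \left(6 - 1\right)^{2} \cdot 33 = 5^{2} \cdot 33 = 25 \cdot 33 = 825$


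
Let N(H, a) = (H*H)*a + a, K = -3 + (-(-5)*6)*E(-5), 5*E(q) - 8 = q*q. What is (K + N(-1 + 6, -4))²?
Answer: 8281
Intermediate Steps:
E(q) = 8/5 + q²/5 (E(q) = 8/5 + (q*q)/5 = 8/5 + q²/5)
K = 195 (K = -3 + (-(-5)*6)*(8/5 + (⅕)*(-5)²) = -3 + (-1*(-30))*(8/5 + (⅕)*25) = -3 + 30*(8/5 + 5) = -3 + 30*(33/5) = -3 + 198 = 195)
N(H, a) = a + a*H² (N(H, a) = H²*a + a = a*H² + a = a + a*H²)
(K + N(-1 + 6, -4))² = (195 - 4*(1 + (-1 + 6)²))² = (195 - 4*(1 + 5²))² = (195 - 4*(1 + 25))² = (195 - 4*26)² = (195 - 104)² = 91² = 8281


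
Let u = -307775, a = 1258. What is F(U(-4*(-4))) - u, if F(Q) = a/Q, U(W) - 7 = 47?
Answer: 8310554/27 ≈ 3.0780e+5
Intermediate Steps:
U(W) = 54 (U(W) = 7 + 47 = 54)
F(Q) = 1258/Q
F(U(-4*(-4))) - u = 1258/54 - 1*(-307775) = 1258*(1/54) + 307775 = 629/27 + 307775 = 8310554/27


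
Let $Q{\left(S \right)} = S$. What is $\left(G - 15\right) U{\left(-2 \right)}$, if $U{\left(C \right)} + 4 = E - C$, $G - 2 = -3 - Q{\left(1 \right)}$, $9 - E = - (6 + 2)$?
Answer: $-255$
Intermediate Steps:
$E = 17$ ($E = 9 - - (6 + 2) = 9 - \left(-1\right) 8 = 9 - -8 = 9 + 8 = 17$)
$G = -2$ ($G = 2 - 4 = -2$)
$U{\left(C \right)} = 13 - C$ ($U{\left(C \right)} = -4 - \left(-17 + C\right) = 13 - C$)
$\left(G - 15\right) U{\left(-2 \right)} = \left(-2 - 15\right) \left(13 - -2\right) = - 17 \left(13 + 2\right) = \left(-17\right) 15 = -255$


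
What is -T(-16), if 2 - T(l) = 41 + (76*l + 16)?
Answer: -1161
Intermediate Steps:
T(l) = -55 - 76*l (T(l) = 2 - (41 + (76*l + 16)) = 2 - (41 + (16 + 76*l)) = 2 - (57 + 76*l) = 2 + (-57 - 76*l) = -55 - 76*l)
-T(-16) = -(-55 - 76*(-16)) = -(-55 + 1216) = -1*1161 = -1161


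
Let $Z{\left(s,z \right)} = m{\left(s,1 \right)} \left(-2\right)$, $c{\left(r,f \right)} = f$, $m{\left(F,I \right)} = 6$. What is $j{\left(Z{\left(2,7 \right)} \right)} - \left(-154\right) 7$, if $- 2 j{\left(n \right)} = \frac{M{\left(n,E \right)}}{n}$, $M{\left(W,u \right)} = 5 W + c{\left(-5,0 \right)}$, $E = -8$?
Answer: $\frac{2151}{2} \approx 1075.5$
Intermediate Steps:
$Z{\left(s,z \right)} = -12$ ($Z{\left(s,z \right)} = 6 \left(-2\right) = -12$)
$M{\left(W,u \right)} = 5 W$ ($M{\left(W,u \right)} = 5 W + 0 = 5 W$)
$j{\left(n \right)} = - \frac{5}{2}$ ($j{\left(n \right)} = - \frac{5 n \frac{1}{n}}{2} = \left(- \frac{1}{2}\right) 5 = - \frac{5}{2}$)
$j{\left(Z{\left(2,7 \right)} \right)} - \left(-154\right) 7 = - \frac{5}{2} - \left(-154\right) 7 = - \frac{5}{2} - -1078 = - \frac{5}{2} + 1078 = \frac{2151}{2}$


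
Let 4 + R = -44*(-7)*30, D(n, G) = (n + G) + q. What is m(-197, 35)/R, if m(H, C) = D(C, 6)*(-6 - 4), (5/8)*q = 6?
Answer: -253/4618 ≈ -0.054786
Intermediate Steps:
q = 48/5 (q = (8/5)*6 = 48/5 ≈ 9.6000)
D(n, G) = 48/5 + G + n (D(n, G) = (n + G) + 48/5 = (G + n) + 48/5 = 48/5 + G + n)
R = 9236 (R = -4 - 44*(-7)*30 = -4 + 308*30 = -4 + 9240 = 9236)
m(H, C) = -156 - 10*C (m(H, C) = (48/5 + 6 + C)*(-6 - 4) = (78/5 + C)*(-10) = -156 - 10*C)
m(-197, 35)/R = (-156 - 10*35)/9236 = (-156 - 350)*(1/9236) = -506*1/9236 = -253/4618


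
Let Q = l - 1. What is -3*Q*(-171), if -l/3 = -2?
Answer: 2565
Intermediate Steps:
l = 6 (l = -3*(-2) = 6)
Q = 5 (Q = 6 - 1 = 5)
-3*Q*(-171) = -15*(-171) = -3*(-855) = 2565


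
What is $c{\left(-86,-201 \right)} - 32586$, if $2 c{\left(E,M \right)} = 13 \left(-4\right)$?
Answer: $-32612$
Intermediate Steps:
$c{\left(E,M \right)} = -26$ ($c{\left(E,M \right)} = \frac{13 \left(-4\right)}{2} = \frac{1}{2} \left(-52\right) = -26$)
$c{\left(-86,-201 \right)} - 32586 = -26 - 32586 = -32612$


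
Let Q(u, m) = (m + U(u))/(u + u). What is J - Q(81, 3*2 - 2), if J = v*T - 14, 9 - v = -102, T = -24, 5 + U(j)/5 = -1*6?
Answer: -144595/54 ≈ -2677.7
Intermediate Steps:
U(j) = -55 (U(j) = -25 + 5*(-1*6) = -25 + 5*(-6) = -25 - 30 = -55)
v = 111 (v = 9 - 1*(-102) = 9 + 102 = 111)
Q(u, m) = (-55 + m)/(2*u) (Q(u, m) = (m - 55)/(u + u) = (-55 + m)/((2*u)) = (-55 + m)*(1/(2*u)) = (-55 + m)/(2*u))
J = -2678 (J = 111*(-24) - 14 = -2664 - 14 = -2678)
J - Q(81, 3*2 - 2) = -2678 - (-55 + (3*2 - 2))/(2*81) = -2678 - (-55 + (6 - 2))/(2*81) = -2678 - (-55 + 4)/(2*81) = -2678 - (-51)/(2*81) = -2678 - 1*(-17/54) = -2678 + 17/54 = -144595/54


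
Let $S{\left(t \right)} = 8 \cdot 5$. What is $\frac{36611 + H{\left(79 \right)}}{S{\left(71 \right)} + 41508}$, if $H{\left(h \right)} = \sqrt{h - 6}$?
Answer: $\frac{36611}{41548} + \frac{\sqrt{73}}{41548} \approx 0.88138$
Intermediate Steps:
$S{\left(t \right)} = 40$
$H{\left(h \right)} = \sqrt{-6 + h}$
$\frac{36611 + H{\left(79 \right)}}{S{\left(71 \right)} + 41508} = \frac{36611 + \sqrt{-6 + 79}}{40 + 41508} = \frac{36611 + \sqrt{73}}{41548} = \left(36611 + \sqrt{73}\right) \frac{1}{41548} = \frac{36611}{41548} + \frac{\sqrt{73}}{41548}$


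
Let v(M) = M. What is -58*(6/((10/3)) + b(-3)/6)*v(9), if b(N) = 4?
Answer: -6438/5 ≈ -1287.6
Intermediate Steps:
-58*(6/((10/3)) + b(-3)/6)*v(9) = -58*(6/((10/3)) + 4/6)*9 = -58*(6/((10*(⅓))) + 4*(⅙))*9 = -58*(6/(10/3) + ⅔)*9 = -58*(6*(3/10) + ⅔)*9 = -58*(9/5 + ⅔)*9 = -2146*9/15 = -58*111/5 = -6438/5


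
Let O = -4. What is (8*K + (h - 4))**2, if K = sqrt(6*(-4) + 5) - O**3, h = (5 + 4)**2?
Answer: 345705 + 9424*I*sqrt(19) ≈ 3.4571e+5 + 41078.0*I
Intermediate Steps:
h = 81 (h = 9**2 = 81)
K = 64 + I*sqrt(19) (K = sqrt(6*(-4) + 5) - 1*(-4)**3 = sqrt(-24 + 5) - 1*(-64) = sqrt(-19) + 64 = I*sqrt(19) + 64 = 64 + I*sqrt(19) ≈ 64.0 + 4.3589*I)
(8*K + (h - 4))**2 = (8*(64 + I*sqrt(19)) + (81 - 4))**2 = ((512 + 8*I*sqrt(19)) + 77)**2 = (589 + 8*I*sqrt(19))**2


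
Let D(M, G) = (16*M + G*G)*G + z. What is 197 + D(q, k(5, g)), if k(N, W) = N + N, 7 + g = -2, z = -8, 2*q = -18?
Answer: -251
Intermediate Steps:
q = -9 (q = (1/2)*(-18) = -9)
g = -9 (g = -7 - 2 = -9)
k(N, W) = 2*N
D(M, G) = -8 + G*(G**2 + 16*M) (D(M, G) = (16*M + G*G)*G - 8 = (16*M + G**2)*G - 8 = (G**2 + 16*M)*G - 8 = G*(G**2 + 16*M) - 8 = -8 + G*(G**2 + 16*M))
197 + D(q, k(5, g)) = 197 + (-8 + (2*5)**3 + 16*(2*5)*(-9)) = 197 + (-8 + 10**3 + 16*10*(-9)) = 197 + (-8 + 1000 - 1440) = 197 - 448 = -251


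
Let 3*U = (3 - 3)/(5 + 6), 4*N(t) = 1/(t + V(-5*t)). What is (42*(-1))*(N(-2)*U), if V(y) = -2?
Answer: 0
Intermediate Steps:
N(t) = 1/(4*(-2 + t)) (N(t) = 1/(4*(t - 2)) = 1/(4*(-2 + t)))
U = 0 (U = ((3 - 3)/(5 + 6))/3 = (0/11)/3 = (0*(1/11))/3 = (⅓)*0 = 0)
(42*(-1))*(N(-2)*U) = (42*(-1))*((1/(4*(-2 - 2)))*0) = -42*(¼)/(-4)*0 = -42*(¼)*(-¼)*0 = -(-21)*0/8 = -42*0 = 0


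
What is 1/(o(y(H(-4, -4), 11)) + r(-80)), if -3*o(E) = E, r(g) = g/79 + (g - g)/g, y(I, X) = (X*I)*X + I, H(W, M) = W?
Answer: 237/38312 ≈ 0.0061861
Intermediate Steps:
y(I, X) = I + I*X**2 (y(I, X) = (I*X)*X + I = I*X**2 + I = I + I*X**2)
r(g) = g/79 (r(g) = g*(1/79) + 0/g = g/79 + 0 = g/79)
o(E) = -E/3
1/(o(y(H(-4, -4), 11)) + r(-80)) = 1/(-(-4)*(1 + 11**2)/3 + (1/79)*(-80)) = 1/(-(-4)*(1 + 121)/3 - 80/79) = 1/(-(-4)*122/3 - 80/79) = 1/(-1/3*(-488) - 80/79) = 1/(488/3 - 80/79) = 1/(38312/237) = 237/38312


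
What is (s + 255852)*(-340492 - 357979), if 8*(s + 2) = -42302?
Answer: -700041861279/4 ≈ -1.7501e+11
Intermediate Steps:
s = -21159/4 (s = -2 + (⅛)*(-42302) = -2 - 21151/4 = -21159/4 ≈ -5289.8)
(s + 255852)*(-340492 - 357979) = (-21159/4 + 255852)*(-340492 - 357979) = (1002249/4)*(-698471) = -700041861279/4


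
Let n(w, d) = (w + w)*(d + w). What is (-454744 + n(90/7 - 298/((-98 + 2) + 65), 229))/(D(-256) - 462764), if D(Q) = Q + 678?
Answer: 3480213888/3628537073 ≈ 0.95912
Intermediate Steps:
D(Q) = 678 + Q
n(w, d) = 2*w*(d + w) (n(w, d) = (2*w)*(d + w) = 2*w*(d + w))
(-454744 + n(90/7 - 298/((-98 + 2) + 65), 229))/(D(-256) - 462764) = (-454744 + 2*(90/7 - 298/((-98 + 2) + 65))*(229 + (90/7 - 298/((-98 + 2) + 65))))/((678 - 256) - 462764) = (-454744 + 2*(90*(1/7) - 298/(-96 + 65))*(229 + (90*(1/7) - 298/(-96 + 65))))/(422 - 462764) = (-454744 + 2*(90/7 - 298/(-31))*(229 + (90/7 - 298/(-31))))/(-462342) = (-454744 + 2*(90/7 - 298*(-1/31))*(229 + (90/7 - 298*(-1/31))))*(-1/462342) = (-454744 + 2*(90/7 + 298/31)*(229 + (90/7 + 298/31)))*(-1/462342) = (-454744 + 2*(4876/217)*(229 + 4876/217))*(-1/462342) = (-454744 + 2*(4876/217)*(54569/217))*(-1/462342) = (-454744 + 532156888/47089)*(-1/462342) = -20881283328/47089*(-1/462342) = 3480213888/3628537073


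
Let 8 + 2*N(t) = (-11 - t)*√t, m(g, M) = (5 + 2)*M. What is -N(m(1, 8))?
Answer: 4 + 67*√14 ≈ 254.69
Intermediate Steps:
m(g, M) = 7*M
N(t) = -4 + √t*(-11 - t)/2 (N(t) = -4 + ((-11 - t)*√t)/2 = -4 + (√t*(-11 - t))/2 = -4 + √t*(-11 - t)/2)
-N(m(1, 8)) = -(-4 - 11*2*√14/2 - 112*√14/2) = -(-4 - 11*√14 - 56*√14) = -(-4 - 67*√14) = 4 + 67*√14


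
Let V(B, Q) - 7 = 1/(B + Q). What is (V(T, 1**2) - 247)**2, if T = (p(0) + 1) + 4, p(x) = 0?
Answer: 2070721/36 ≈ 57520.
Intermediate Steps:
T = 5 (T = (0 + 1) + 4 = 1 + 4 = 5)
V(B, Q) = 7 + 1/(B + Q)
(V(T, 1**2) - 247)**2 = ((1 + 7*5 + 7*1**2)/(5 + 1**2) - 247)**2 = ((1 + 35 + 7*1)/(5 + 1) - 247)**2 = ((1 + 35 + 7)/6 - 247)**2 = ((1/6)*43 - 247)**2 = (43/6 - 247)**2 = (-1439/6)**2 = 2070721/36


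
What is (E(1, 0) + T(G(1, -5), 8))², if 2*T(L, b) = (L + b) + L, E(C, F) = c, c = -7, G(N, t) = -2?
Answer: 25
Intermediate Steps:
E(C, F) = -7
T(L, b) = L + b/2 (T(L, b) = ((L + b) + L)/2 = (b + 2*L)/2 = L + b/2)
(E(1, 0) + T(G(1, -5), 8))² = (-7 + (-2 + (½)*8))² = (-7 + (-2 + 4))² = (-7 + 2)² = (-5)² = 25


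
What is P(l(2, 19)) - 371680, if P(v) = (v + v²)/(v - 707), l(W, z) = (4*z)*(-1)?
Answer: -97010380/261 ≈ -3.7169e+5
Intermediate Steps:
l(W, z) = -4*z
P(v) = (v + v²)/(-707 + v)
P(l(2, 19)) - 371680 = (-4*19)*(1 - 4*19)/(-707 - 4*19) - 371680 = -76*(1 - 76)/(-707 - 76) - 371680 = -76*(-75)/(-783) - 371680 = -76*(-1/783)*(-75) - 371680 = -1900/261 - 371680 = -97010380/261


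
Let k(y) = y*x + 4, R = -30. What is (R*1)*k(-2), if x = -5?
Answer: -420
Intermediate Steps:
k(y) = 4 - 5*y (k(y) = y*(-5) + 4 = -5*y + 4 = 4 - 5*y)
(R*1)*k(-2) = (-30*1)*(4 - 5*(-2)) = -30*(4 + 10) = -30*14 = -420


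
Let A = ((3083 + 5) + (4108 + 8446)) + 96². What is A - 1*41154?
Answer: -16296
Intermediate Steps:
A = 24858 (A = (3088 + 12554) + 9216 = 15642 + 9216 = 24858)
A - 1*41154 = 24858 - 1*41154 = 24858 - 41154 = -16296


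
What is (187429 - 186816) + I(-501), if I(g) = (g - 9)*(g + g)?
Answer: 511633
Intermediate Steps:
I(g) = 2*g*(-9 + g) (I(g) = (-9 + g)*(2*g) = 2*g*(-9 + g))
(187429 - 186816) + I(-501) = (187429 - 186816) + 2*(-501)*(-9 - 501) = 613 + 2*(-501)*(-510) = 613 + 511020 = 511633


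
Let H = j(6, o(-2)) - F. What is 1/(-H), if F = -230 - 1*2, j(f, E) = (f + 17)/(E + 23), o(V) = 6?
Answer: -29/6751 ≈ -0.0042957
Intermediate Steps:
j(f, E) = (17 + f)/(23 + E)
F = -232 (F = -230 - 2 = -232)
H = 6751/29 (H = (17 + 6)/(23 + 6) - 1*(-232) = 23/29 + 232 = 6751/29 ≈ 232.79)
1/(-H) = 1/(-1*6751/29) = 1/(-6751/29) = -29/6751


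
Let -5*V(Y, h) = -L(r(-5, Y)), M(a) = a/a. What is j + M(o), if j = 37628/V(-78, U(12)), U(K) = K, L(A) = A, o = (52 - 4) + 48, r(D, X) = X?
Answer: -94031/39 ≈ -2411.1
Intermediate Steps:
o = 96 (o = 48 + 48 = 96)
M(a) = 1
V(Y, h) = Y/5 (V(Y, h) = -(-1)*Y/5 = Y/5)
j = -94070/39 (j = 37628/(((⅕)*(-78))) = 37628/(-78/5) = 37628*(-5/78) = -94070/39 ≈ -2412.1)
j + M(o) = -94070/39 + 1 = -94031/39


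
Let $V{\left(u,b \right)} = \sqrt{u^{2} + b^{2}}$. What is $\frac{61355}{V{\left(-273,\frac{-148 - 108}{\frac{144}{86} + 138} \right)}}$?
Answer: $\frac{184249065 \sqrt{672133486777}}{672133486777} \approx 224.74$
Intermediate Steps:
$V{\left(u,b \right)} = \sqrt{b^{2} + u^{2}}$
$\frac{61355}{V{\left(-273,\frac{-148 - 108}{\frac{144}{86} + 138} \right)}} = \frac{61355}{\sqrt{\left(\frac{-148 - 108}{\frac{144}{86} + 138}\right)^{2} + \left(-273\right)^{2}}} = \frac{61355}{\sqrt{\left(- \frac{256}{144 \cdot \frac{1}{86} + 138}\right)^{2} + 74529}} = \frac{61355}{\sqrt{\left(- \frac{256}{\frac{72}{43} + 138}\right)^{2} + 74529}} = \frac{61355}{\sqrt{\left(- \frac{256}{\frac{6006}{43}}\right)^{2} + 74529}} = \frac{61355}{\sqrt{\left(\left(-256\right) \frac{43}{6006}\right)^{2} + 74529}} = \frac{61355}{\sqrt{\left(- \frac{5504}{3003}\right)^{2} + 74529}} = \frac{61355}{\sqrt{\frac{30294016}{9018009} + 74529}} = \frac{61355}{\sqrt{\frac{672133486777}{9018009}}} = \frac{61355}{\frac{1}{3003} \sqrt{672133486777}} = 61355 \frac{3003 \sqrt{672133486777}}{672133486777} = \frac{184249065 \sqrt{672133486777}}{672133486777}$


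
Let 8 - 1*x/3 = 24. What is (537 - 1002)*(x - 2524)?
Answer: 1195980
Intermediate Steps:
x = -48 (x = 24 - 3*24 = 24 - 72 = -48)
(537 - 1002)*(x - 2524) = (537 - 1002)*(-48 - 2524) = -465*(-2572) = 1195980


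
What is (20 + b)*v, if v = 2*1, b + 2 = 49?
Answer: 134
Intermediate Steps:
b = 47 (b = -2 + 49 = 47)
v = 2
(20 + b)*v = (20 + 47)*2 = 67*2 = 134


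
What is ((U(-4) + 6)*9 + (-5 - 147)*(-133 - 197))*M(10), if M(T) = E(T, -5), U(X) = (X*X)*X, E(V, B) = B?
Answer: -248190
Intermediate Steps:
U(X) = X³ (U(X) = X²*X = X³)
M(T) = -5
((U(-4) + 6)*9 + (-5 - 147)*(-133 - 197))*M(10) = (((-4)³ + 6)*9 + (-5 - 147)*(-133 - 197))*(-5) = ((-64 + 6)*9 - 152*(-330))*(-5) = (-58*9 + 50160)*(-5) = (-522 + 50160)*(-5) = 49638*(-5) = -248190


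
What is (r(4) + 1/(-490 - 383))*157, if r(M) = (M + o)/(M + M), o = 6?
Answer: 684677/3492 ≈ 196.07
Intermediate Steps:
r(M) = (6 + M)/(2*M) (r(M) = (M + 6)/(M + M) = (6 + M)/((2*M)) = (6 + M)*(1/(2*M)) = (6 + M)/(2*M))
(r(4) + 1/(-490 - 383))*157 = ((½)*(6 + 4)/4 + 1/(-490 - 383))*157 = ((½)*(¼)*10 + 1/(-873))*157 = (5/4 - 1/873)*157 = (4361/3492)*157 = 684677/3492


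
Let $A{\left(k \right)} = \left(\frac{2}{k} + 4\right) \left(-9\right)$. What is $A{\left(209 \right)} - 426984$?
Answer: $- \frac{89247198}{209} \approx -4.2702 \cdot 10^{5}$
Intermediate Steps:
$A{\left(k \right)} = -36 - \frac{18}{k}$ ($A{\left(k \right)} = \left(4 + \frac{2}{k}\right) \left(-9\right) = -36 - \frac{18}{k}$)
$A{\left(209 \right)} - 426984 = \left(-36 - \frac{18}{209}\right) - 426984 = - \frac{7542}{209} - 426984 = - \frac{89247198}{209}$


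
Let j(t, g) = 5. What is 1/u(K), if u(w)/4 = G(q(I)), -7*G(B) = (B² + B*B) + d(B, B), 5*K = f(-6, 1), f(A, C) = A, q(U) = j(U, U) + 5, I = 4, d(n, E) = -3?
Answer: -7/788 ≈ -0.0088833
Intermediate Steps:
q(U) = 10 (q(U) = 5 + 5 = 10)
K = -6/5 (K = (⅕)*(-6) = -6/5 ≈ -1.2000)
G(B) = 3/7 - 2*B²/7 (G(B) = -((B² + B*B) - 3)/7 = -((B² + B²) - 3)/7 = -(2*B² - 3)/7 = -(-3 + 2*B²)/7 = 3/7 - 2*B²/7)
u(w) = -788/7 (u(w) = 4*(3/7 - 2/7*10²) = 4*(3/7 - 2/7*100) = 4*(3/7 - 200/7) = 4*(-197/7) = -788/7)
1/u(K) = 1/(-788/7) = -7/788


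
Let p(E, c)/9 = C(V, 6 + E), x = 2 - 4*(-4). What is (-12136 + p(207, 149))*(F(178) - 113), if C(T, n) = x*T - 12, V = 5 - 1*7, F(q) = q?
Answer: -816920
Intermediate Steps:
x = 18 (x = 2 + 16 = 18)
V = -2 (V = 5 - 7 = -2)
C(T, n) = -12 + 18*T (C(T, n) = 18*T - 12 = -12 + 18*T)
p(E, c) = -432 (p(E, c) = 9*(-12 + 18*(-2)) = 9*(-12 - 36) = 9*(-48) = -432)
(-12136 + p(207, 149))*(F(178) - 113) = (-12136 - 432)*(178 - 113) = -12568*65 = -816920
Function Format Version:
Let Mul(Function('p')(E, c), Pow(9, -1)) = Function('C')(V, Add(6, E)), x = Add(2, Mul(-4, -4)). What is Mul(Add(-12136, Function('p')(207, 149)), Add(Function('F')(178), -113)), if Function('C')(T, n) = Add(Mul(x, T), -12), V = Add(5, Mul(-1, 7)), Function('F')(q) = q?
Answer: -816920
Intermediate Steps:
x = 18 (x = Add(2, 16) = 18)
V = -2 (V = Add(5, -7) = -2)
Function('C')(T, n) = Add(-12, Mul(18, T)) (Function('C')(T, n) = Add(Mul(18, T), -12) = Add(-12, Mul(18, T)))
Function('p')(E, c) = -432 (Function('p')(E, c) = Mul(9, Add(-12, Mul(18, -2))) = Mul(9, Add(-12, -36)) = Mul(9, -48) = -432)
Mul(Add(-12136, Function('p')(207, 149)), Add(Function('F')(178), -113)) = Mul(Add(-12136, -432), Add(178, -113)) = Mul(-12568, 65) = -816920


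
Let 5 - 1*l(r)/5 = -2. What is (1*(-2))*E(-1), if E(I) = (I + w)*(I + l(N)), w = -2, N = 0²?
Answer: 204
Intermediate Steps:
N = 0
l(r) = 35 (l(r) = 25 - 5*(-2) = 25 + 10 = 35)
E(I) = (-2 + I)*(35 + I) (E(I) = (I - 2)*(I + 35) = (-2 + I)*(35 + I))
(1*(-2))*E(-1) = (1*(-2))*(-70 + (-1)² + 33*(-1)) = -2*(-70 + 1 - 33) = -2*(-102) = 204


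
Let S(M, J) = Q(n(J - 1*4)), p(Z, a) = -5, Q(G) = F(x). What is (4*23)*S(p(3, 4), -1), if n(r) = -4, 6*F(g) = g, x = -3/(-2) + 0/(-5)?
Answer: 23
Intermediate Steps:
x = 3/2 (x = -3*(-1/2) + 0*(-1/5) = 3/2 + 0 = 3/2 ≈ 1.5000)
F(g) = g/6
Q(G) = 1/4 (Q(G) = (1/6)*(3/2) = 1/4)
S(M, J) = 1/4
(4*23)*S(p(3, 4), -1) = (4*23)*(1/4) = 92*(1/4) = 23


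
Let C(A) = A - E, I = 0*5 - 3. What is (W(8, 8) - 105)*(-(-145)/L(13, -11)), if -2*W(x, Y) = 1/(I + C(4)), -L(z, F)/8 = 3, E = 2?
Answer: 30305/48 ≈ 631.35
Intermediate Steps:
I = -3 (I = 0 - 3 = -3)
L(z, F) = -24 (L(z, F) = -8*3 = -24)
C(A) = -2 + A (C(A) = A - 1*2 = A - 2 = -2 + A)
W(x, Y) = 1/2 (W(x, Y) = -1/(2*(-3 + (-2 + 4))) = -1/(2*(-3 + 2)) = -1/2/(-1) = -1/2*(-1) = 1/2)
(W(8, 8) - 105)*(-(-145)/L(13, -11)) = (1/2 - 105)*(-(-145)/(-24)) = -(-209)*(-145*(-1/24))/2 = -(-209)*145/(2*24) = -209/2*(-145/24) = 30305/48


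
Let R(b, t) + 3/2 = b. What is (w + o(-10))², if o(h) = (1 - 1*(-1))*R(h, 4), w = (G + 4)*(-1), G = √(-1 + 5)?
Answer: 841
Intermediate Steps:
R(b, t) = -3/2 + b
G = 2 (G = √4 = 2)
w = -6 (w = (2 + 4)*(-1) = 6*(-1) = -6)
o(h) = -3 + 2*h (o(h) = (1 - 1*(-1))*(-3/2 + h) = (1 + 1)*(-3/2 + h) = 2*(-3/2 + h) = -3 + 2*h)
(w + o(-10))² = (-6 + (-3 + 2*(-10)))² = (-6 + (-3 - 20))² = (-6 - 23)² = (-29)² = 841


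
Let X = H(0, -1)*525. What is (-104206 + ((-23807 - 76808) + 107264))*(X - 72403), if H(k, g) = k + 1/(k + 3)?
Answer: 7046346996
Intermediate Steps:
H(k, g) = k + 1/(3 + k)
X = 175 (X = ((1 + 0**2 + 3*0)/(3 + 0))*525 = ((1 + 0 + 0)/3)*525 = ((1/3)*1)*525 = (1/3)*525 = 175)
(-104206 + ((-23807 - 76808) + 107264))*(X - 72403) = (-104206 + ((-23807 - 76808) + 107264))*(175 - 72403) = (-104206 + (-100615 + 107264))*(-72228) = (-104206 + 6649)*(-72228) = -97557*(-72228) = 7046346996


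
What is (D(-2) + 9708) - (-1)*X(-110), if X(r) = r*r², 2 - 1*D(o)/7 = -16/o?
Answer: -1321334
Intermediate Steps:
D(o) = 14 + 112/o (D(o) = 14 - (-112)/o = 14 + 112/o)
X(r) = r³
(D(-2) + 9708) - (-1)*X(-110) = ((14 + 112/(-2)) + 9708) - (-1)*(-110)³ = ((14 + 112*(-½)) + 9708) - (-1)*(-1331000) = ((14 - 56) + 9708) - 1*1331000 = (-42 + 9708) - 1331000 = 9666 - 1331000 = -1321334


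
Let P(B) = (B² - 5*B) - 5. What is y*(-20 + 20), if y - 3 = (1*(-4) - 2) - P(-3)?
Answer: 0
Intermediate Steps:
P(B) = -5 + B² - 5*B
y = -22 (y = 3 + ((1*(-4) - 2) - (-5 + (-3)² - 5*(-3))) = 3 + ((-4 - 2) - (-5 + 9 + 15)) = 3 + (-6 - 1*19) = 3 + (-6 - 19) = 3 - 25 = -22)
y*(-20 + 20) = -22*(-20 + 20) = -22*0 = 0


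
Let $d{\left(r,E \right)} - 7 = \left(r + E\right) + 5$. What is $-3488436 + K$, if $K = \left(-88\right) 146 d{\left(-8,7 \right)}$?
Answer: $-3629764$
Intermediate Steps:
$d{\left(r,E \right)} = 12 + E + r$ ($d{\left(r,E \right)} = 7 + \left(\left(r + E\right) + 5\right) = 7 + \left(\left(E + r\right) + 5\right) = 7 + \left(5 + E + r\right) = 12 + E + r$)
$K = -141328$ ($K = \left(-88\right) 146 \left(12 + 7 - 8\right) = \left(-12848\right) 11 = -141328$)
$-3488436 + K = -3488436 - 141328 = -3629764$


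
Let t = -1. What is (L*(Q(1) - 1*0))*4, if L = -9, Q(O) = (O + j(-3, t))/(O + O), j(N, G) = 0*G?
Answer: -18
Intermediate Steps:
j(N, G) = 0
Q(O) = ½ (Q(O) = (O + 0)/(O + O) = O/((2*O)) = O*(1/(2*O)) = ½)
(L*(Q(1) - 1*0))*4 = -9*(½ - 1*0)*4 = -9*(½ + 0)*4 = -9*½*4 = -9/2*4 = -18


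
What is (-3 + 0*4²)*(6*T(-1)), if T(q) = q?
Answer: 18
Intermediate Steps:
(-3 + 0*4²)*(6*T(-1)) = (-3 + 0*4²)*(6*(-1)) = (-3 + 0*16)*(-6) = (-3 + 0)*(-6) = -3*(-6) = 18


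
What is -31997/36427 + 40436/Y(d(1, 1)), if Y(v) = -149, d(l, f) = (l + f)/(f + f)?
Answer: -1477729725/5427623 ≈ -272.26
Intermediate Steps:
d(l, f) = (f + l)/(2*f) (d(l, f) = (f + l)/((2*f)) = (f + l)*(1/(2*f)) = (f + l)/(2*f))
-31997/36427 + 40436/Y(d(1, 1)) = -31997/36427 + 40436/(-149) = -31997*1/36427 + 40436*(-1/149) = -31997/36427 - 40436/149 = -1477729725/5427623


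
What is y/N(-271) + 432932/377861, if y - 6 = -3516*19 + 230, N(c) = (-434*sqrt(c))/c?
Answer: 432932/377861 + 33284*I*sqrt(271)/217 ≈ 1.1457 + 2525.0*I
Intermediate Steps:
N(c) = -434/sqrt(c)
y = -66568 (y = 6 + (-3516*19 + 230) = 6 + (-293*228 + 230) = 6 + (-66804 + 230) = 6 - 66574 = -66568)
y/N(-271) + 432932/377861 = -66568*(-I*sqrt(271)/434) + 432932/377861 = -(-33284)*I*sqrt(271)/217 + 432932/377861 = 33284*I*sqrt(271)/217 + 432932/377861 = 432932/377861 + 33284*I*sqrt(271)/217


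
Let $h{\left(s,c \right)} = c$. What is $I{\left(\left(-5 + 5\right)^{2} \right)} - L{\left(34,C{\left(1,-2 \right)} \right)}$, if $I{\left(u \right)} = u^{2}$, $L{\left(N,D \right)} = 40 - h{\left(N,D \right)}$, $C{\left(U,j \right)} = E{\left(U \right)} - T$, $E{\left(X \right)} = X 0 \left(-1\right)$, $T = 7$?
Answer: $-47$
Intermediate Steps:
$E{\left(X \right)} = 0$ ($E{\left(X \right)} = 0 \left(-1\right) = 0$)
$C{\left(U,j \right)} = -7$ ($C{\left(U,j \right)} = 0 - 7 = -7$)
$L{\left(N,D \right)} = 40 - D$
$I{\left(\left(-5 + 5\right)^{2} \right)} - L{\left(34,C{\left(1,-2 \right)} \right)} = \left(\left(-5 + 5\right)^{2}\right)^{2} - \left(40 - -7\right) = \left(0^{2}\right)^{2} - \left(40 + 7\right) = 0^{2} - 47 = 0 - 47 = -47$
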